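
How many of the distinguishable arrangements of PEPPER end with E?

Fix E in the last position and arrange the remaining 5 letters.
Those 5 letters have P appearing 3 times, giving (5)!/(3!) = 20.

20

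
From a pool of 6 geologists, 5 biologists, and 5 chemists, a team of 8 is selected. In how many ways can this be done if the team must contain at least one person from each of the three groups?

Total 8-person selections from all 16: C(16,8) = 12870.
Subtract selections that omit an entire group: no geologists → C(10,8) = 45; no biologists → C(11,8) = 165; no chemists → C(11,8) = 165.
Add back selections omitting two groups (i.e. drawn from a single group): C(6,8) + C(5,8) + C(5,8) = 0.
By inclusion–exclusion: 12870 − 375 + 0 = 12495.

12495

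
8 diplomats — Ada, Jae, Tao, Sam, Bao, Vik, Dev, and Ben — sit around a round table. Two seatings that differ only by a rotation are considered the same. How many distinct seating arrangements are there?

Seat Ada anywhere (absorbing the rotational symmetry), then permute the other 7: (7)! = 5040.

5040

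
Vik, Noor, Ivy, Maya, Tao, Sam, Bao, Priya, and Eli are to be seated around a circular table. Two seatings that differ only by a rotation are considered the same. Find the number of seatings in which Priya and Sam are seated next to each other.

Glue Priya and Sam into a block (2 internal orders). Seating 8 units around a circle gives (7)! arrangements.
So 2 × (7)! = 2 × 5040 = 10080.

10080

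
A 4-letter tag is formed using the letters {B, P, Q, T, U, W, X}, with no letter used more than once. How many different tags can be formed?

840

Choose and order 4 of the 7 symbols: the first letter has 7 options, the next 6, then 5, 4.
That product is 7 × 6 × 5 × 4 = 840.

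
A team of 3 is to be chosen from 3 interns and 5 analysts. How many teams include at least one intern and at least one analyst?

45

With no constraint there are C(8,3) = 56 possible selections.
Subtract selections that omit an entire group: no interns → C(5,3) = 10; no analysts → C(3,3) = 1.
Both groups omitted at once is impossible, so 56 − 11 = 45.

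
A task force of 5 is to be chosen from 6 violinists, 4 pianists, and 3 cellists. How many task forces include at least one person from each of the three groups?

894

Total 5-person selections from all 13: C(13,5) = 1287.
Subtract selections that omit an entire group: no violinists → C(7,5) = 21; no pianists → C(9,5) = 126; no cellists → C(10,5) = 252.
Add back selections omitting two groups (i.e. drawn from a single group): C(6,5) + C(4,5) + C(3,5) = 6.
By inclusion–exclusion: 1287 − 399 + 6 = 894.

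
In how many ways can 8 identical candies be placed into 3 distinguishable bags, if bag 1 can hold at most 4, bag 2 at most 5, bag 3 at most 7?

Without the upper bounds there are C(10,2) = 45 ways to split 8 among 3 bags.
Subtract solutions that violate a single cap (substitute x_i' = x_i − (cap_i+1)): x_1 ≥ 5 gives C(5,2) = 10; x_2 ≥ 6 gives C(4,2) = 6; x_3 ≥ 8 gives C(2,2) = 1. Together 17.
No two caps can be exceeded simultaneously, so the pair terms are all 0.
By inclusion–exclusion the count is 45 − 17 + 0 = 28.

28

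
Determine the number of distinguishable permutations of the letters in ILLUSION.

The 8 letters of ILLUSION have repeats: I appearing twice and L appearing twice.
The number of distinct arrangements is 8!/(2!·2!) = 40320/4 = 10080.

10080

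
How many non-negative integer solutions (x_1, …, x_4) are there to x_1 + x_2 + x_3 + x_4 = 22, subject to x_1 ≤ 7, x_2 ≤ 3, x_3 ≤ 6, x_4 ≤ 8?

10

By stars and bars, unrestricted non-negative solutions to x_1+…+x_4 = 22 number C(22+3,3) = 2300.
Subtract solutions that violate a single cap (substitute x_i' = x_i − (cap_i+1)): x_1 ≥ 8 gives C(17,3) = 680; x_2 ≥ 4 gives C(21,3) = 1330; x_3 ≥ 7 gives C(18,3) = 816; x_4 ≥ 9 gives C(16,3) = 560. Together 3386.
Add back pairs where two caps are both exceeded: 286 + 120 + 56 + 364 + 220 + 84 = 1130.
Subtract triples: 20 + 4 + 0 + 10 = 34.
By inclusion–exclusion the count is 2300 − 3386 + 1130 − 34 = 10.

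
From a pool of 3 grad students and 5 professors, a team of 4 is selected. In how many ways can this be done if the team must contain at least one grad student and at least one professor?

Unrestricted: C(8,4) = 70 ways to pick any 4 of the 8.
Selections missing a whole group: no grad students → C(5,4) = 5; no professors → C(3,4) = 0.
Both groups omitted at once is impossible, so 70 − 5 = 65.

65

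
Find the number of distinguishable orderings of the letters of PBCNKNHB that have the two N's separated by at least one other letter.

There are 8!/(2!·2!) = 10080 arrangements of PBCNKNHB in total.
Arrangements with the N's together: treat NN as one letter, giving (7)!/(2!) = 2520.
Subtracting, 10080 − 2520 = 7560 arrangements keep the N's apart.

7560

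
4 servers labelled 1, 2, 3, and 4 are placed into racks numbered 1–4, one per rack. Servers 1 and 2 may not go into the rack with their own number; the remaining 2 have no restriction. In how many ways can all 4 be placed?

Let Aᵢ (for i ∈ {1, 2}) be the placements that put server i in its forbidden rack. Any j of these fix j positions, leaving (4−j)! ways to fill the rest, and there are C(2,j) ways to pick which j.
By inclusion–exclusion, the number of valid placements is Σ_{j=0}^{2} (−1)^j C(2,j)·(4−j)!.
Computing: 24 − 12 + 2 = 14.

14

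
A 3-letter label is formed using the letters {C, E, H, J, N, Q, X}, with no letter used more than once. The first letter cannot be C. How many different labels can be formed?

180

The first letter has 7−1 = 6 choices (anything except C).
The remaining 2 letters are filled from the other 6 symbols without repetition: 6 × 5 = 30.
Total: 6 × 30 = 180.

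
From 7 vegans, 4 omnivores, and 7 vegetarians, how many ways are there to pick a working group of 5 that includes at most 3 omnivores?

8554

Split by how many omnivores are chosen (0 through 3).
Sum: C(4,0)·C(14,5) + C(4,1)·C(14,4) + C(4,2)·C(14,3) + C(4,3)·C(14,2) = 2002 + 4004 + 2184 + 364 = 8554.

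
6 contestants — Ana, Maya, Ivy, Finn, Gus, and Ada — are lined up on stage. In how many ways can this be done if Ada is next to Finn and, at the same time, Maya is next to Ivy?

96

Treat {Ada,Finn} as one block (2 orders) and {Maya,Ivy} as another (2 orders).
That leaves 4 units to arrange: 2 × 2 × 4! = 4 × 24 = 96.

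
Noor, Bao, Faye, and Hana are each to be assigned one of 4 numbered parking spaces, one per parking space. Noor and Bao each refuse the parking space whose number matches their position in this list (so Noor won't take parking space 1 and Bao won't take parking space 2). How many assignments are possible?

14

Let Aᵢ (for i ∈ {1, 2}) be the placements that put person i in their forbidden parking space. Any j of these fix j positions, leaving (4−j)! ways to fill the rest, and there are C(2,j) ways to pick which j.
By inclusion–exclusion, the number of valid placements is Σ_{j=0}^{2} (−1)^j C(2,j)·(4−j)!.
Computing: 24 − 12 + 2 = 14.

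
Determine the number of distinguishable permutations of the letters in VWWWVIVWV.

The 9 letters of VWWWVIVWV have repeats: V appearing 4 times and W appearing 4 times.
The number of distinct arrangements is 9!/(4!·4!) = 362880/576 = 630.

630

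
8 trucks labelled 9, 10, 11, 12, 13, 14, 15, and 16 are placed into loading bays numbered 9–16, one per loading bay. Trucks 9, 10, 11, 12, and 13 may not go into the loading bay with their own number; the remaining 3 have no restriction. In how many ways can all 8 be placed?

Let Aᵢ (for 9 ≤ i ≤ 13) be the placements that put truck i in its forbidden loading bay. Any j of these fix j positions, leaving (8−j)! ways to fill the rest, and there are C(5,j) ways to pick which j.
By inclusion–exclusion, the number of valid placements is Σ_{j=0}^{5} (−1)^j C(5,j)·(8−j)!.
Computing: 40320 − 25200 + 7200 − 1200 + 120 − 6 = 21234.

21234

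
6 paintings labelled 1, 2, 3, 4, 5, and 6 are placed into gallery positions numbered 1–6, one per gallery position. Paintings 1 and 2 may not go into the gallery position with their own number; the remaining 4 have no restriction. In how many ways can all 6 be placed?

504

Let Aᵢ (for i ∈ {1, 2}) be the placements that put painting i in its forbidden gallery position. Any j of these fix j positions, leaving (6−j)! ways to fill the rest, and there are C(2,j) ways to pick which j.
By inclusion–exclusion, the number of valid placements is Σ_{j=0}^{2} (−1)^j C(2,j)·(6−j)!.
Computing: 720 − 240 + 24 = 504.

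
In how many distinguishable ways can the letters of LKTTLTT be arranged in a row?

105

The 7 letters of LKTTLTT have repeats: L appearing twice and T appearing 4 times.
Dividing 7! = 5040 by 4!·2! = 48 for the repeated letters gives 105.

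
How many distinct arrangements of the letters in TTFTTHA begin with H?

30

With the first slot taken by H, it remains to arrange the other 6 letters (TTFTTA).
Those 6 letters have T appearing 4 times, giving (6)!/(4!) = 30.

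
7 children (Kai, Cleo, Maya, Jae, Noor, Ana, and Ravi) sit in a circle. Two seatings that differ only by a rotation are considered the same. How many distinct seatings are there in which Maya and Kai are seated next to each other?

240

Glue Maya and Kai into a block (2 internal orders). Seating 6 units around a circle gives (5)! arrangements.
So 2 × (5)! = 2 × 120 = 240.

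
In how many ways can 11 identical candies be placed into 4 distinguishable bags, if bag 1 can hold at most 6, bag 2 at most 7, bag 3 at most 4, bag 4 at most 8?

215

By stars and bars, unrestricted non-negative solutions to x_1+…+x_4 = 11 number C(11+3,3) = 364.
Subtract solutions that violate a single cap (substitute x_i' = x_i − (cap_i+1)): x_1 ≥ 7 gives C(7,3) = 35; x_2 ≥ 8 gives C(6,3) = 20; x_3 ≥ 5 gives C(9,3) = 84; x_4 ≥ 9 gives C(5,3) = 10. Together 149.
No two caps can be exceeded simultaneously, so the pair terms are all 0.
By inclusion–exclusion the count is 364 − 149 + 0 = 215.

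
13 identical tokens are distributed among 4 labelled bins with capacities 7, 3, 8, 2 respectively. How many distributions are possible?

By stars and bars, unrestricted non-negative solutions to x_1+…+x_4 = 13 number C(13+3,3) = 560.
Subtract solutions that violate a single cap (substitute x_i' = x_i − (cap_i+1)): x_1 ≥ 8 gives C(8,3) = 56; x_2 ≥ 4 gives C(12,3) = 220; x_3 ≥ 9 gives C(7,3) = 35; x_4 ≥ 3 gives C(13,3) = 286. Together 597.
Add back pairs where two caps are both exceeded: 4 + 0 + 10 + 1 + 84 + 4 = 103.
By inclusion–exclusion the count is 560 − 597 + 103 = 66.

66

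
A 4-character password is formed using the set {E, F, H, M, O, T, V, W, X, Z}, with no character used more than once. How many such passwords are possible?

5040

This is a permutation of 4 out of 10: P(10,4) = 10!/6!.
That product is 10 × 9 × 8 × 7 = 5040.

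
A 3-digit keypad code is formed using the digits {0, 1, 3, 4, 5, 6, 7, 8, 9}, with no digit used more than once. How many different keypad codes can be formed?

With no repetition, fill the 3 digits in order: 9 choices, then 8, down to 7.
That product is 9 × 8 × 7 = 504.

504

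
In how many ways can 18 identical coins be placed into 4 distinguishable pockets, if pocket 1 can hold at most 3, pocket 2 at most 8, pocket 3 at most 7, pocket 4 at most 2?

By stars and bars, unrestricted non-negative solutions to x_1+…+x_4 = 18 number C(18+3,3) = 1330.
Subtract solutions that violate a single cap (substitute x_i' = x_i − (cap_i+1)): x_1 ≥ 4 gives C(17,3) = 680; x_2 ≥ 9 gives C(12,3) = 220; x_3 ≥ 8 gives C(13,3) = 286; x_4 ≥ 3 gives C(18,3) = 816. Together 2002.
Add back pairs where two caps are both exceeded: 56 + 84 + 364 + 4 + 84 + 120 = 712.
Subtract triples: 0 + 10 + 20 + 0 = 30.
By inclusion–exclusion the count is 1330 − 2002 + 712 − 30 = 10.

10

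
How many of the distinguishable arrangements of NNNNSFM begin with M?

30

With the first slot taken by M, it remains to arrange the other 6 letters (NNNNSF).
Those 6 letters have N appearing 4 times, giving (6)!/(4!) = 30.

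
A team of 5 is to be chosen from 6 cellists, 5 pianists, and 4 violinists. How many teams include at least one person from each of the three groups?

With no constraint there are C(15,5) = 3003 possible selections.
Subtract selections that omit an entire group: no cellists → C(9,5) = 126; no pianists → C(10,5) = 252; no violinists → C(11,5) = 462.
Add back selections omitting two groups (i.e. drawn from a single group): C(6,5) + C(5,5) + C(4,5) = 7.
By inclusion–exclusion: 3003 − 840 + 7 = 2170.

2170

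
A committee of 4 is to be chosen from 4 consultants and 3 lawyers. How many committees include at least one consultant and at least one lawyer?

34

With no constraint there are C(7,4) = 35 possible selections.
Subtract selections that omit an entire group: no consultants → C(3,4) = 0; no lawyers → C(4,4) = 1.
Both groups omitted at once is impossible, so 35 − 1 = 34.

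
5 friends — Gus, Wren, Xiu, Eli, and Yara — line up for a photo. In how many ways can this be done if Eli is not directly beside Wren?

There are 5! = 120 arrangements in all. If Eli and Wren are adjacent, merging them into one block gives 2·(4)! = 48 arrangements.
So 120 − 48 = 72 arrangements keep them apart.

72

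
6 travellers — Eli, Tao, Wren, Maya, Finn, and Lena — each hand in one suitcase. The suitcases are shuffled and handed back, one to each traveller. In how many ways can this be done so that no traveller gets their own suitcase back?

265

This is the derangement count D_6: permutations of 6 items with no fixed point.
By inclusion–exclusion this is Σ_{j=0}^{6} (−1)^j C(6,j)·(6−j)!.
Computing: 720 − 720 + 360 − 120 + 30 − 6 + 1 = 265.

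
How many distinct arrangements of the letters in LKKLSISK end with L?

420

With the last slot taken by L, it remains to arrange the other 7 letters (KKLSISK).
Those 7 letters have K appearing 3 times and S appearing twice, giving (7)!/(3!·2!) = 420.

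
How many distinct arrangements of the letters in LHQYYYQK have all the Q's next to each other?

Treat the 2 copies of Q as a single block. The multiset to arrange is then {QQ, H, K, L, Y, Y, Y}, 7 items in all.
That gives (7)!/(3!) = 840 arrangements.

840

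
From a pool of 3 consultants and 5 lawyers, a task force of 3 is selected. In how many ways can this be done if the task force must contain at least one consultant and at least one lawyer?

Total 3-person selections from all 8: C(8,3) = 56.
Subtract selections that omit an entire group: no consultants → C(5,3) = 10; no lawyers → C(3,3) = 1.
Both groups omitted at once is impossible, so 56 − 11 = 45.

45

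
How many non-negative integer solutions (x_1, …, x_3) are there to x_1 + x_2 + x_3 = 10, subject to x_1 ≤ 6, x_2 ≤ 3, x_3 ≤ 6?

By stars and bars, unrestricted non-negative solutions to x_1+…+x_3 = 10 number C(10+2,2) = 66.
Subtract solutions that violate a single cap (substitute x_i' = x_i − (cap_i+1)): x_1 ≥ 7 gives C(5,2) = 10; x_2 ≥ 4 gives C(8,2) = 28; x_3 ≥ 7 gives C(5,2) = 10. Together 48.
No two caps can be exceeded simultaneously, so the pair terms are all 0.
By inclusion–exclusion the count is 66 − 48 + 0 = 18.

18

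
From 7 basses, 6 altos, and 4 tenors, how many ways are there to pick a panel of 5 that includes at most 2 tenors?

Split by how many tenors are chosen (0 through 2).
Sum: C(4,0)·C(13,5) + C(4,1)·C(13,4) + C(4,2)·C(13,3) = 1287 + 2860 + 1716 = 5863.

5863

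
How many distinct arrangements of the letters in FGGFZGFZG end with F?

Fix F in the last position and arrange the remaining 8 letters.
Those 8 letters have F appearing twice, G appearing 4 times, and Z appearing twice, giving (8)!/(4!·2!·2!) = 420.

420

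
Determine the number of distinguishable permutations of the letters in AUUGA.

30

The 5 letters of AUUGA have repeats: A appearing twice and U appearing twice.
Dividing 5! = 120 by 2!·2! = 4 for the repeated letters gives 30.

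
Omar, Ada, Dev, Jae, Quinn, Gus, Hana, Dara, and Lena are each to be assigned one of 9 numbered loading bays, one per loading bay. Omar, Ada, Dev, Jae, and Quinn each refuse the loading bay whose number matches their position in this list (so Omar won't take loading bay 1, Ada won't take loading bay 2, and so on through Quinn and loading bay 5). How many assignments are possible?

205056

Let Aᵢ (for 1 ≤ i ≤ 5) be the placements that put person i in their forbidden loading bay. Any j of these fix j positions, leaving (9−j)! ways to fill the rest, and there are C(5,j) ways to pick which j.
By inclusion–exclusion, the number of valid placements is Σ_{j=0}^{5} (−1)^j C(5,j)·(9−j)!.
Computing: 362880 − 201600 + 50400 − 7200 + 600 − 24 = 205056.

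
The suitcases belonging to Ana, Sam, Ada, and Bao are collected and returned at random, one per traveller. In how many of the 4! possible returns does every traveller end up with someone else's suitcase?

This is the derangement count D_4: permutations of 4 items with no fixed point.
By inclusion–exclusion this is Σ_{j=0}^{4} (−1)^j C(4,j)·(4−j)!.
Computing: 24 − 24 + 12 − 4 + 1 = 9.

9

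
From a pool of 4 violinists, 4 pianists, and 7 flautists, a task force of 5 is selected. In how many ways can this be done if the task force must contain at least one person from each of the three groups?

Unrestricted: C(15,5) = 3003 ways to pick any 5 of the 15.
Subtract selections that omit an entire group: no violinists → C(11,5) = 462; no pianists → C(11,5) = 462; no flautists → C(8,5) = 56.
Add back selections omitting two groups (i.e. drawn from a single group): C(4,5) + C(4,5) + C(7,5) = 21.
By inclusion–exclusion: 3003 − 980 + 21 = 2044.

2044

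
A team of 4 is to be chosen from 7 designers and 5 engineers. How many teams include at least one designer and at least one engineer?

455

Unrestricted: C(12,4) = 495 ways to pick any 4 of the 12.
Selections missing a whole group: no designers → C(5,4) = 5; no engineers → C(7,4) = 35.
Both groups omitted at once is impossible, so 495 − 40 = 455.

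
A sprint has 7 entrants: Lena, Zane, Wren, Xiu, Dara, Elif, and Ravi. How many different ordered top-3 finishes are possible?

210

This is an ordered selection of 3 from 7: P(7,3).
That gives 7 × 6 × 5 = 210.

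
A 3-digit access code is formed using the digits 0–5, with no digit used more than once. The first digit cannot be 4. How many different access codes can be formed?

The first digit has 6−1 = 5 choices (anything except 4).
The remaining 2 digits are filled from the other 5 symbols without repetition: 5 × 4 = 20.
Total: 5 × 20 = 100.

100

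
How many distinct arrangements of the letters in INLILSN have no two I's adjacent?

450

Total arrangements of INLILSN: 7!/(2!·2!·2!) = 630.
Arrangements with the I's together: treat II as one letter, giving (6)!/(2!·2!) = 180.
Subtracting, 630 − 180 = 450 arrangements keep the I's apart.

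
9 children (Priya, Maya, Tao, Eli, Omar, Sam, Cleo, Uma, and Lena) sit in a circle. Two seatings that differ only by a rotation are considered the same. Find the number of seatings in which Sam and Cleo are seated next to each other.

Glue Sam and Cleo into a block (2 internal orders). Seating 8 units around a circle gives (7)! arrangements.
So 2 × (7)! = 2 × 5040 = 10080.

10080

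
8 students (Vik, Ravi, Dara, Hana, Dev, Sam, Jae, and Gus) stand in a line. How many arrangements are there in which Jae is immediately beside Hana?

Treat {Jae, Hana} as a single unit. There are 7 units to order, and the pair itself can be ordered 2 ways.
That gives 2 × 7! = 2 × 5040 = 10080.

10080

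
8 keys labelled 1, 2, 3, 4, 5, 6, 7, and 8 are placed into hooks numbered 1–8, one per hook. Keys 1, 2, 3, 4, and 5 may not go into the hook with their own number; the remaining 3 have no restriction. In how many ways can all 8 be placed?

21234

Let Aᵢ (for 1 ≤ i ≤ 5) be the placements that put key i in its forbidden hook. Any j of these fix j positions, leaving (8−j)! ways to fill the rest, and there are C(5,j) ways to pick which j.
By inclusion–exclusion, the number of valid placements is Σ_{j=0}^{5} (−1)^j C(5,j)·(8−j)!.
Computing: 40320 − 25200 + 7200 − 1200 + 120 − 6 = 21234.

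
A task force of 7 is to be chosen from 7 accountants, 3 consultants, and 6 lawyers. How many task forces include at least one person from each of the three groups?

Unrestricted: C(16,7) = 11440 ways to pick any 7 of the 16.
Selections missing a whole group: no accountants → C(9,7) = 36; no consultants → C(13,7) = 1716; no lawyers → C(10,7) = 120.
Add back selections omitting two groups (i.e. drawn from a single group): C(7,7) + C(3,7) + C(6,7) = 1.
By inclusion–exclusion: 11440 − 1872 + 1 = 9569.

9569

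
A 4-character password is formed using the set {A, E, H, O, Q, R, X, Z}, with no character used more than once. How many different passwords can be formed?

Choose and order 4 of the 8 symbols: the first character has 8 options, the next 7, then 6, 5.
8 × 7 × 6 × 5 = 1680.

1680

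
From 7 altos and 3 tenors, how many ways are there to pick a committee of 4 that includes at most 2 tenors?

203

Split by how many tenors are chosen (0 through 2).
Sum: C(3,0)·C(7,4) + C(3,1)·C(7,3) + C(3,2)·C(7,2) = 35 + 105 + 63 = 203.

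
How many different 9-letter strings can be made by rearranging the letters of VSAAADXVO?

30240

Letter multiplicities in VSAAADXVO: A×3, D×1, O×1, S×1, V×2, X×1.
Dividing 9! = 362880 by 3!·2! = 12 for the repeated letters gives 30240.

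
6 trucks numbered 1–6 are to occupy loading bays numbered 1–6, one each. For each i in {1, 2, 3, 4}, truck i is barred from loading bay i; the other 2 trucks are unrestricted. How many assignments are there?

Let Aᵢ (for 1 ≤ i ≤ 4) be the placements that put truck i in its forbidden loading bay. Any j of these fix j positions, leaving (6−j)! ways to fill the rest, and there are C(4,j) ways to pick which j.
By inclusion–exclusion, the number of valid placements is Σ_{j=0}^{4} (−1)^j C(4,j)·(6−j)!.
Computing: 720 − 480 + 144 − 24 + 2 = 362.

362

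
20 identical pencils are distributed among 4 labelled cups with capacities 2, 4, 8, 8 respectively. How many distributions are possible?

Without the upper bounds there are C(23,3) = 1771 ways to split 20 among 4 cups.
Subtract solutions that violate a single cap (substitute x_i' = x_i − (cap_i+1)): x_1 ≥ 3 gives C(20,3) = 1140; x_2 ≥ 5 gives C(18,3) = 816; x_3 ≥ 9 gives C(14,3) = 364; x_4 ≥ 9 gives C(14,3) = 364. Together 2684.
Add back pairs where two caps are both exceeded: 455 + 165 + 165 + 84 + 84 + 10 = 963.
Subtract triples: 20 + 20 + 0 + 0 = 40.
By inclusion–exclusion the count is 1771 − 2684 + 963 − 40 = 10.

10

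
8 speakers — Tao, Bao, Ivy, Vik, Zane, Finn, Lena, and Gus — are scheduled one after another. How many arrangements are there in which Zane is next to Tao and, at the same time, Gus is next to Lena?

Treat {Zane,Tao} as one block (2 orders) and {Gus,Lena} as another (2 orders).
That leaves 6 units to arrange: 2 × 2 × 6! = 4 × 720 = 2880.

2880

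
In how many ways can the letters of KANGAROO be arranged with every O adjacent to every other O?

2520

Treat the 2 copies of O as a single block. The multiset to arrange is then {OO, A, A, G, K, N, R}, 7 items in all.
That gives (7)!/(2!) = 2520 arrangements.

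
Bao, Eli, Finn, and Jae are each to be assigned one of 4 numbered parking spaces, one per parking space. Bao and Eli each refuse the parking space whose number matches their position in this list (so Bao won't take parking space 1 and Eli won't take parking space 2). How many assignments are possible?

Let Aᵢ (for i ∈ {1, 2}) be the placements that put person i in their forbidden parking space. Any j of these fix j positions, leaving (4−j)! ways to fill the rest, and there are C(2,j) ways to pick which j.
By inclusion–exclusion, the number of valid placements is Σ_{j=0}^{2} (−1)^j C(2,j)·(4−j)!.
Computing: 24 − 12 + 2 = 14.

14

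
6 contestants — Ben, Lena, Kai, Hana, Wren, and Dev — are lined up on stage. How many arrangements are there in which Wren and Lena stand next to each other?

Treat {Wren, Lena} as a single unit. There are 5 units to order, and the pair itself can be ordered 2 ways.
So the count is 2·(5)! = 240.

240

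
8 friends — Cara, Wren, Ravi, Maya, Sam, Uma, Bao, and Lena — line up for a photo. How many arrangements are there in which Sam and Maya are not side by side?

30240

Of the 8! = 40320 arrangements, those with Sam and Maya adjacent number 2 × 7! = 10080 (treat the pair as a block with 2 internal orders).
So 40320 − 10080 = 30240 arrangements keep them apart.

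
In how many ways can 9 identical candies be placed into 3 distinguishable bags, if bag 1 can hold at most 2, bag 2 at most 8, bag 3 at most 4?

Without the upper bounds there are C(11,2) = 55 ways to split 9 among 3 bags.
Subtract solutions that violate a single cap (substitute x_i' = x_i − (cap_i+1)): x_1 ≥ 3 gives C(8,2) = 28; x_2 ≥ 9 gives C(2,2) = 1; x_3 ≥ 5 gives C(6,2) = 15. Together 44.
Add back pairs where two caps are both exceeded: 0 + 3 + 0 = 3.
By inclusion–exclusion the count is 55 − 44 + 3 = 14.

14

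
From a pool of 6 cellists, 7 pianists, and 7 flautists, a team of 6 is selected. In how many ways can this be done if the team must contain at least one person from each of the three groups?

Unrestricted: C(20,6) = 38760 ways to pick any 6 of the 20.
Subtract selections that omit an entire group: no cellists → C(14,6) = 3003; no pianists → C(13,6) = 1716; no flautists → C(13,6) = 1716.
Add back selections omitting two groups (i.e. drawn from a single group): C(6,6) + C(7,6) + C(7,6) = 15.
By inclusion–exclusion: 38760 − 6435 + 15 = 32340.

32340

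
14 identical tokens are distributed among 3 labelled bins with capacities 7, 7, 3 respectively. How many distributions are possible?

10

Ignoring the caps, the number of non-negative solutions to x_1+…+x_3 = 14 is C(16,2) = 120.
Subtract solutions that violate a single cap (substitute x_i' = x_i − (cap_i+1)): x_1 ≥ 8 gives C(8,2) = 28; x_2 ≥ 8 gives C(8,2) = 28; x_3 ≥ 4 gives C(12,2) = 66. Together 122.
Add back pairs where two caps are both exceeded: 0 + 6 + 6 = 12.
By inclusion–exclusion the count is 120 − 122 + 12 = 10.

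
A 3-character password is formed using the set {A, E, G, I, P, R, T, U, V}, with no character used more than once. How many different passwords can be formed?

With no repetition, fill the 3 characters in order: 9 choices, then 8, down to 7.
That product is 9 × 8 × 7 = 504.

504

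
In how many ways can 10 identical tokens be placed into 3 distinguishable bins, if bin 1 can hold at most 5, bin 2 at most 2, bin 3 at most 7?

12

Without the upper bounds there are C(12,2) = 66 ways to split 10 among 3 bins.
Subtract solutions that violate a single cap (substitute x_i' = x_i − (cap_i+1)): x_1 ≥ 6 gives C(6,2) = 15; x_2 ≥ 3 gives C(9,2) = 36; x_3 ≥ 8 gives C(4,2) = 6. Together 57.
Add back pairs where two caps are both exceeded: 3 + 0 + 0 = 3.
By inclusion–exclusion the count is 66 − 57 + 3 = 12.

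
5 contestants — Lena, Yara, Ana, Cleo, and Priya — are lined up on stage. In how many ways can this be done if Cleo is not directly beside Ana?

There are 5! = 120 arrangements in all. If Cleo and Ana are adjacent, merging them into one block gives 2·(4)! = 48 arrangements.
So 120 − 48 = 72 arrangements keep them apart.

72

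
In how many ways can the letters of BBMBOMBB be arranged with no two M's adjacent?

126

Total arrangements of BBMBOMBB: 8!/(5!·2!) = 168.
If the two M's are adjacent, glue them into one block, leaving 7 items to arrange: (7)!/(5!) = 42 ways.
Hence 168 − 42 = 126.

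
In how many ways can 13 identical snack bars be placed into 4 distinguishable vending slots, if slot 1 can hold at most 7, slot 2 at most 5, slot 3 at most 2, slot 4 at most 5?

62

Without the upper bounds there are C(16,3) = 560 ways to split 13 among 4 vending slots.
Subtract solutions that violate a single cap (substitute x_i' = x_i − (cap_i+1)): x_1 ≥ 8 gives C(8,3) = 56; x_2 ≥ 6 gives C(10,3) = 120; x_3 ≥ 3 gives C(13,3) = 286; x_4 ≥ 6 gives C(10,3) = 120. Together 582.
Add back pairs where two caps are both exceeded: 0 + 10 + 0 + 35 + 4 + 35 = 84.
By inclusion–exclusion the count is 560 − 582 + 84 = 62.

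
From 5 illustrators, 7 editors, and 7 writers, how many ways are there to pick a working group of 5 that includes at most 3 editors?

Split by how many editors are chosen (0 through 3).
Sum: C(7,0)·C(12,5) + C(7,1)·C(12,4) + C(7,2)·C(12,3) + C(7,3)·C(12,2) = 792 + 3465 + 4620 + 2310 = 11187.

11187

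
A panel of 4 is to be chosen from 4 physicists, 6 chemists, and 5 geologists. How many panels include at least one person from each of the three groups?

With no constraint there are C(15,4) = 1365 possible selections.
Subtract selections that omit an entire group: no physicists → C(11,4) = 330; no chemists → C(9,4) = 126; no geologists → C(10,4) = 210.
Add back selections omitting two groups (i.e. drawn from a single group): C(4,4) + C(6,4) + C(5,4) = 21.
By inclusion–exclusion: 1365 − 666 + 21 = 720.

720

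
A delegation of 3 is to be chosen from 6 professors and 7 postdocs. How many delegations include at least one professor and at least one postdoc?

Total 3-person selections from all 13: C(13,3) = 286.
Selections missing a whole group: no professors → C(7,3) = 35; no postdocs → C(6,3) = 20.
Both groups omitted at once is impossible, so 286 − 55 = 231.

231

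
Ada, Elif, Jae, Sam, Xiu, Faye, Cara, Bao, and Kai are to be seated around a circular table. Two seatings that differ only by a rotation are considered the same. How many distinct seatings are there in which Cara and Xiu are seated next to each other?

Treat {Cara, Xiu} as one unit (2 internal orders) and seat the resulting 8 units around the table: (7)! circular arrangements.
So 2 × (7)! = 2 × 5040 = 10080.

10080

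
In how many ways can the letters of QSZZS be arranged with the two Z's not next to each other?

There are 5!/(2!·2!) = 30 arrangements of QSZZS in total.
Arrangements with the Z's together: treat ZZ as one letter, giving (4)!/(2!) = 12.
Hence 30 − 12 = 18.

18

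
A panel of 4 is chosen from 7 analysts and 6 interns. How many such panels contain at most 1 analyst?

Split by how many analysts are chosen (0 through 1).
Sum: C(7,0)·C(6,4) + C(7,1)·C(6,3) = 15 + 140 = 155.

155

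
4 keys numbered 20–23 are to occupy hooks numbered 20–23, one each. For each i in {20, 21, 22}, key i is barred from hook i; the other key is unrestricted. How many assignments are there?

Let Aᵢ (for i ∈ {20, 21, 22}) be the placements that put key i in its forbidden hook. Any j of these fix j positions, leaving (4−j)! ways to fill the rest, and there are C(3,j) ways to pick which j.
By inclusion–exclusion, the number of valid placements is Σ_{j=0}^{3} (−1)^j C(3,j)·(4−j)!.
Computing: 24 − 18 + 6 − 1 = 11.

11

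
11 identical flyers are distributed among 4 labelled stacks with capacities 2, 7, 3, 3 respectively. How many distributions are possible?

29

By stars and bars, unrestricted non-negative solutions to x_1+…+x_4 = 11 number C(11+3,3) = 364.
Subtract solutions that violate a single cap (substitute x_i' = x_i − (cap_i+1)): x_1 ≥ 3 gives C(11,3) = 165; x_2 ≥ 8 gives C(6,3) = 20; x_3 ≥ 4 gives C(10,3) = 120; x_4 ≥ 4 gives C(10,3) = 120. Together 425.
Add back pairs where two caps are both exceeded: 1 + 35 + 35 + 0 + 0 + 20 = 91.
Subtract triples: 0 + 0 + 1 + 0 = 1.
By inclusion–exclusion the count is 364 − 425 + 91 − 1 = 29.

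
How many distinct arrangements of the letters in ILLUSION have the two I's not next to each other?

There are 8!/(2!·2!) = 10080 arrangements of ILLUSION in total.
Arrangements with the I's together: treat II as one letter, giving (7)!/(2!) = 2520.
Subtracting, 10080 − 2520 = 7560 arrangements keep the I's apart.

7560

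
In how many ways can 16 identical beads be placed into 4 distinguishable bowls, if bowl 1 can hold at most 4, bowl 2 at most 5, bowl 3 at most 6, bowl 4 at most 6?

Without the upper bounds there are C(19,3) = 969 ways to split 16 among 4 bowls.
Subtract solutions that violate a single cap (substitute x_i' = x_i − (cap_i+1)): x_1 ≥ 5 gives C(14,3) = 364; x_2 ≥ 6 gives C(13,3) = 286; x_3 ≥ 7 gives C(12,3) = 220; x_4 ≥ 7 gives C(12,3) = 220. Together 1090.
Add back pairs where two caps are both exceeded: 56 + 35 + 35 + 20 + 20 + 10 = 176.
By inclusion–exclusion the count is 969 − 1090 + 176 = 55.

55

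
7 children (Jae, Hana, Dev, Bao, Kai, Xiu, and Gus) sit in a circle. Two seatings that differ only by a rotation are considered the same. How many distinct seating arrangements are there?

720

Fix one person's seat to break rotational symmetry; the remaining 6 people can be arranged in (6)! = 720 ways.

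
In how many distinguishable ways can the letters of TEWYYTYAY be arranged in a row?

The 9 letters of TEWYYTYAY have repeats: T appearing twice and Y appearing 4 times.
The number of distinct arrangements is 9!/(4!·2!) = 362880/48 = 7560.

7560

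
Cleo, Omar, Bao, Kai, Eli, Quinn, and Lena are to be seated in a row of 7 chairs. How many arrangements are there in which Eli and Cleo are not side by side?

There are 7! = 5040 arrangements in all. If Eli and Cleo are adjacent, merging them into one block gives 2·(6)! = 1440 arrangements.
Complementary counting: 5040 − 1440 = 3600.

3600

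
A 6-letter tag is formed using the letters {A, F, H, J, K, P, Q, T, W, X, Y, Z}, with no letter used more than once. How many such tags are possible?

With no repetition, fill the 6 letters in order: 12 choices, then 11, down to 7.
That product is 12 × 11 × 10 × 9 × 8 × 7 = 665280.

665280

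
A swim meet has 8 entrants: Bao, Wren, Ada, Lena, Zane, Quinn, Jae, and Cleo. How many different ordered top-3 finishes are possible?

There are 8 choices for 1st place, 7 for 2nd, and 6 for 3rd.
That gives 8 × 7 × 6 = 336.

336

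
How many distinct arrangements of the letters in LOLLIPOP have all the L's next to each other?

Treat the 3 copies of L as a single block. The multiset to arrange is then {LLL, I, O, O, P, P}, 6 items in all.
That gives (6)!/(2!·2!) = 180 arrangements.

180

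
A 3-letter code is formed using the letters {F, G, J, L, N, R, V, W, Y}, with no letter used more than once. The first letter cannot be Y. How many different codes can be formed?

The first letter has 9−1 = 8 choices (anything except Y).
The remaining 2 letters are filled from the other 8 symbols without repetition: 8 × 7 = 56.
Total: 8 × 56 = 448.

448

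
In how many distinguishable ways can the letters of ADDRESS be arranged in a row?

The 7 letters of ADDRESS have repeats: D appearing twice and S appearing twice.
Dividing 7! = 5040 by 2!·2! = 4 for the repeated letters gives 1260.

1260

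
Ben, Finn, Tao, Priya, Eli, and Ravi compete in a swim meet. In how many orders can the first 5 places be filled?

720

This is an ordered selection of 5 from 6: P(6,5).
That gives 6 × 5 × 4 × 3 × 2 = 720.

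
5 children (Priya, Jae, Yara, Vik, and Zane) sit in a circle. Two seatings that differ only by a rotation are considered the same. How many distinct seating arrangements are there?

Fix one person's seat to break rotational symmetry; the remaining 4 people can be arranged in (4)! = 24 ways.

24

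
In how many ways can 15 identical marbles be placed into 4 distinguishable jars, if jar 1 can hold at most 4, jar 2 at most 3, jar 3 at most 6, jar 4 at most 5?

20

Without the upper bounds there are C(18,3) = 816 ways to split 15 among 4 jars.
Subtract solutions that violate a single cap (substitute x_i' = x_i − (cap_i+1)): x_1 ≥ 5 gives C(13,3) = 286; x_2 ≥ 4 gives C(14,3) = 364; x_3 ≥ 7 gives C(11,3) = 165; x_4 ≥ 6 gives C(12,3) = 220. Together 1035.
Add back pairs where two caps are both exceeded: 84 + 20 + 35 + 35 + 56 + 10 = 240.
Subtract triples: 0 + 1 + 0 + 0 = 1.
By inclusion–exclusion the count is 816 − 1035 + 240 − 1 = 20.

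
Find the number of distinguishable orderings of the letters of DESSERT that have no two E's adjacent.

900

Total arrangements of DESSERT: 7!/(2!·2!) = 1260.
Arrangements with the E's together: treat EE as one letter, giving (6)!/(2!) = 360.
Hence 1260 − 360 = 900.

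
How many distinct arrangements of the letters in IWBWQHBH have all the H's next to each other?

Treat the 2 copies of H as a single block. The multiset to arrange is then {HH, B, B, I, Q, W, W}, 7 items in all.
That gives (7)!/(2!·2!) = 1260 arrangements.

1260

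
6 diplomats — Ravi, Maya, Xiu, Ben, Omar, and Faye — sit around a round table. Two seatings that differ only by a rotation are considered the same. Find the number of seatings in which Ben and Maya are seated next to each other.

Treat {Ben, Maya} as one unit (2 internal orders) and seat the resulting 5 units around the table: (4)! circular arrangements.
So 2 × (4)! = 2 × 24 = 48.

48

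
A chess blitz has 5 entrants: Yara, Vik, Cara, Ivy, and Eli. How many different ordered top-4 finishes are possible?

There are 5 choices for 1st place, 4 for 2nd, and so on down to 2 for position 4.
That gives 5 × 4 × 3 × 2 = 120.

120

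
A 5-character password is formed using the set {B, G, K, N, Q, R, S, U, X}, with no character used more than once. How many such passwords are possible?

With no repetition, fill the 5 characters in order: 9 choices, then 8, down to 5.
That product is 9 × 8 × 7 × 6 × 5 = 15120.

15120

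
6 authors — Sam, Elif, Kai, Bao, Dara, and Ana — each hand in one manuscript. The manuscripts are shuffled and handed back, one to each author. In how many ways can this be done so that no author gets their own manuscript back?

Let Aᵢ be the assignments in which author i gets their own manuscript. We want the size of the complement of A₁∪…∪A_6.
By inclusion–exclusion this is Σ_{j=0}^{6} (−1)^j C(6,j)·(6−j)!.
Computing: 720 − 720 + 360 − 120 + 30 − 6 + 1 = 265.

265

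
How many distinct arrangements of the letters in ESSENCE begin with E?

180

With the first slot taken by E, it remains to arrange the other 6 letters (SSENCE).
Those 6 letters have E appearing twice and S appearing twice, giving (6)!/(2!·2!) = 180.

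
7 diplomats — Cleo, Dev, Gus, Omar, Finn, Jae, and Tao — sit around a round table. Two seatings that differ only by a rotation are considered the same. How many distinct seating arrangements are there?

Fix one person's seat to break rotational symmetry; the remaining 6 people can be arranged in (6)! = 720 ways.

720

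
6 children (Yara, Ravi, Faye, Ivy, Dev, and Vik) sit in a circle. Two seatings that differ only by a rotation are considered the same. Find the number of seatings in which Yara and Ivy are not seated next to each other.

Without the restriction there are (5)! = 120 seatings.
Seatings with Yara beside Ivy: treat them as a block with 2 internal orders, giving 2 × (4)! = 48.
Subtracting, 120 − 48 = 72.

72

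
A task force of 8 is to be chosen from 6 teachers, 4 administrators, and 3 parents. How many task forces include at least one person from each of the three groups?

Unrestricted: C(13,8) = 1287 ways to pick any 8 of the 13.
Subtract selections that omit an entire group: no teachers → C(7,8) = 0; no administrators → C(9,8) = 9; no parents → C(10,8) = 45.
Add back selections omitting two groups (i.e. drawn from a single group): C(6,8) + C(4,8) + C(3,8) = 0.
By inclusion–exclusion: 1287 − 54 + 0 = 1233.

1233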